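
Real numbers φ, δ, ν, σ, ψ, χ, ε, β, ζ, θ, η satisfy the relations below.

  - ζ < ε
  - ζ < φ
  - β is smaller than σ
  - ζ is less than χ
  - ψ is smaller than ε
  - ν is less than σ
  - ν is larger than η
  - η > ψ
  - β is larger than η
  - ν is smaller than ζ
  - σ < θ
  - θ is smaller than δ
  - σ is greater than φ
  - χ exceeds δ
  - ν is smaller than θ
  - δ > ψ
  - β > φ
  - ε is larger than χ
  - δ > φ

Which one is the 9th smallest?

Piecing the relations together gives one ordering: ψ < η < ν < ζ < φ < β < σ < θ < δ < χ < ε.
Counting 9 from the smallest end gives δ.

δ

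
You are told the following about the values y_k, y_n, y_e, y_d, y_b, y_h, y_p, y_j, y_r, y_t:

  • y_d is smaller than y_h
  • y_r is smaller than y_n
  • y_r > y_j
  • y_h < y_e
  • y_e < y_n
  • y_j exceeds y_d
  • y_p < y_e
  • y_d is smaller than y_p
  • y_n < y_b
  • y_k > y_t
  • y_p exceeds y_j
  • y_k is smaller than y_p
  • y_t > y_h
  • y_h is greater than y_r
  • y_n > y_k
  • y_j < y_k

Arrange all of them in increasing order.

Each adjacent pair is fixed by a given relation: y_d < y_j; y_j < y_r; y_r < y_h; y_h < y_t; y_t < y_k; y_k < y_p; y_p < y_e; y_e < y_n; y_n < y_b. Chaining them end to end gives the full order.

y_d < y_j < y_r < y_h < y_t < y_k < y_p < y_e < y_n < y_b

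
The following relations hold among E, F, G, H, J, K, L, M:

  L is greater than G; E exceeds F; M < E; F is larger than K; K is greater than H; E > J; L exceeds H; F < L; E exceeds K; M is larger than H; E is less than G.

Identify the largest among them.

L

J is not greatest since J < E; H is not greatest since H < K; K is not greatest since K < F; F is not greatest since F < L; M is not greatest since M < E; E is not greatest since E < G; G is not greatest since G < L.
Only L has nothing above it, so L is the largest.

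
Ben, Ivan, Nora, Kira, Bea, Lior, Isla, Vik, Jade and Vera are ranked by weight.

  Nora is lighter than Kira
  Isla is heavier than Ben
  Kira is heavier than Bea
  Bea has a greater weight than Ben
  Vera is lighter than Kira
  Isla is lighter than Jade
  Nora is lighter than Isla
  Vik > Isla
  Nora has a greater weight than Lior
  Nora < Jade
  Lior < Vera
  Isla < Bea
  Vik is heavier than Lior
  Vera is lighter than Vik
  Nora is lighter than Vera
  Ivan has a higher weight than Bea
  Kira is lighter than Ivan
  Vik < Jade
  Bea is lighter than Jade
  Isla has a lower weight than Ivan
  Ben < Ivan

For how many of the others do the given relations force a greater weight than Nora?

Directly above Nora: Isla, Vera, Kira, Jade.
One step further: Bea, Vik, Ivan (7 so far).
Nothing else is reachable above Nora; 7 in all.

7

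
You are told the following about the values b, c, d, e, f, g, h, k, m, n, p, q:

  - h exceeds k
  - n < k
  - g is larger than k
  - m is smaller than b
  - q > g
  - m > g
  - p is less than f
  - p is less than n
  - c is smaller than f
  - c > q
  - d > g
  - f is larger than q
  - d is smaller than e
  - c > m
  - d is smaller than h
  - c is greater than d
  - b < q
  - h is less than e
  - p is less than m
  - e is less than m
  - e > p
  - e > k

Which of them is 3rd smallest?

Piecing the relations together gives one ordering: p < n < k < g < d < h < e < m < b < q < c < f.
The 3rd smallest is k.

k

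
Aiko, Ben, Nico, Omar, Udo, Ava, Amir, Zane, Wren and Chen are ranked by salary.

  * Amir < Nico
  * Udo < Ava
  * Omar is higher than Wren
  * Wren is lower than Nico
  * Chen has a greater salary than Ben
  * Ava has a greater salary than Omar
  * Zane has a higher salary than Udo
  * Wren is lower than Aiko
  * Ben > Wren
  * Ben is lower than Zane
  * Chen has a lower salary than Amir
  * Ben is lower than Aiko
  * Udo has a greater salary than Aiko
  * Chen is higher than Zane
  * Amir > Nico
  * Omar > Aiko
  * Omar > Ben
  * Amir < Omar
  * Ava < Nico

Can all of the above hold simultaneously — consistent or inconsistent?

inconsistent

Chaining the given relations yields Amir < Omar < Ava < Nico, so Amir < Nico. But one relation states Nico < Amir. These cannot both hold.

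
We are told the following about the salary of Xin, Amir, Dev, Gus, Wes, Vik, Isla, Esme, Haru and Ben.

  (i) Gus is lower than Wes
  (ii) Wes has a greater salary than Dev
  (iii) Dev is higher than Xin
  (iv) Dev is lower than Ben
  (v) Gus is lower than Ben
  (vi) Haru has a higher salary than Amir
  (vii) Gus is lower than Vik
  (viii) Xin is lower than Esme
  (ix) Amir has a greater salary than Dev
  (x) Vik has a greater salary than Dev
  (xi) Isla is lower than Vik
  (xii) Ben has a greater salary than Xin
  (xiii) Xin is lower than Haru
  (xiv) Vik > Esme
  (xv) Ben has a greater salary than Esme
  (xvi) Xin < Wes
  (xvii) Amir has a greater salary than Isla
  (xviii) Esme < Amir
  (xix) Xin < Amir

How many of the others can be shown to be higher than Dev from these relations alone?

5

Directly above Dev: Amir, Wes, Ben, Vik.
One step further: Haru (5 so far).
Nothing else is reachable above Dev; 5 in all.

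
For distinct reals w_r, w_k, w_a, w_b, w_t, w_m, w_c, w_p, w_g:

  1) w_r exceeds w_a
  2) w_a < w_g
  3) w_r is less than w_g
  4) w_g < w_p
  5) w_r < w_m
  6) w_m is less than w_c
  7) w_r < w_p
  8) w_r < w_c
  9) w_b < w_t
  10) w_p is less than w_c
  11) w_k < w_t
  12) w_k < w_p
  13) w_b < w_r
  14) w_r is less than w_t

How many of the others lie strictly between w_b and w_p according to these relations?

Chaining upward from w_b reaches: w_r, w_g, w_m, w_t, w_c.
Chaining downward from w_p reaches: w_a, w_r, w_g, w_k.
Strictly between w_b and w_p are those in both lists: w_r, w_g — 2 elements.

2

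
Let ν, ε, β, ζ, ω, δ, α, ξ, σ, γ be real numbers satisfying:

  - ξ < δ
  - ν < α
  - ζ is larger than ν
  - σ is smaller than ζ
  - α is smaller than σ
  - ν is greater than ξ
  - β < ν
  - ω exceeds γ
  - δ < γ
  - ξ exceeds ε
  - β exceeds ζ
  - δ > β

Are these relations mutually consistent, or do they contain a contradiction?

Chaining the given relations yields ν < α < σ < ζ < β, so ν < β. But one relation states β < ν. These cannot both hold.

inconsistent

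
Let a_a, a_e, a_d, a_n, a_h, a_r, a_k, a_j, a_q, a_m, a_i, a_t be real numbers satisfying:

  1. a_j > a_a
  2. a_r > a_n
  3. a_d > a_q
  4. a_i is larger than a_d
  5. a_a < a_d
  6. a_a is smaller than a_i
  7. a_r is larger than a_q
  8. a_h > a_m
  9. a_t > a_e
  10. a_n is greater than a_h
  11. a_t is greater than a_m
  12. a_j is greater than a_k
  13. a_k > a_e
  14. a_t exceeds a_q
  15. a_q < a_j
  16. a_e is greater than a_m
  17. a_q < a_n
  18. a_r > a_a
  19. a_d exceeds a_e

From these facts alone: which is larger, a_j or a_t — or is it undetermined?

Following every chain through a_t: below a_t we get a_m, a_q, a_e.
a_j is not reached, and no chain runs the other way from a_j to a_t.
So the given relations leave the order of a_t and a_j undetermined.

undetermined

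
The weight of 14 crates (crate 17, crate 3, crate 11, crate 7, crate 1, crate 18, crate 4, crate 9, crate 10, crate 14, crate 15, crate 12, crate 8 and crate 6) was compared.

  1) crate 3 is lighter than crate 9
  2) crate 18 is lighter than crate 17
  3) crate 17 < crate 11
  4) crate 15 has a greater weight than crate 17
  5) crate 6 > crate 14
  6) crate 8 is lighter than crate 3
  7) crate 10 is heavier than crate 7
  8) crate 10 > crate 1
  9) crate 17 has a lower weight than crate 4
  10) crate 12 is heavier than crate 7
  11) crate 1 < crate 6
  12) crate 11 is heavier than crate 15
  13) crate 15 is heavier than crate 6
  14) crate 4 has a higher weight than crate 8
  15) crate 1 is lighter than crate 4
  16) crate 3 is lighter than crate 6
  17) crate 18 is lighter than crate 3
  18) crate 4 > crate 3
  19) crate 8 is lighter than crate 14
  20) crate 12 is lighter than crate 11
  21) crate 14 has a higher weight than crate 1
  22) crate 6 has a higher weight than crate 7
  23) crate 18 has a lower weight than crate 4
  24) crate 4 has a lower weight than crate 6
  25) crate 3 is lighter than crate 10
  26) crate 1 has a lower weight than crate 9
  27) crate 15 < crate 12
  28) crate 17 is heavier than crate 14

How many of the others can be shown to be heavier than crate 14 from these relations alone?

From crate 14 the given relations immediately reach crate 17, crate 6.
From those, crate 4, crate 15, crate 11 — 5 in total.
From those, crate 12 — 6 in total.
Nothing else is reachable above crate 14; 6 in all.

6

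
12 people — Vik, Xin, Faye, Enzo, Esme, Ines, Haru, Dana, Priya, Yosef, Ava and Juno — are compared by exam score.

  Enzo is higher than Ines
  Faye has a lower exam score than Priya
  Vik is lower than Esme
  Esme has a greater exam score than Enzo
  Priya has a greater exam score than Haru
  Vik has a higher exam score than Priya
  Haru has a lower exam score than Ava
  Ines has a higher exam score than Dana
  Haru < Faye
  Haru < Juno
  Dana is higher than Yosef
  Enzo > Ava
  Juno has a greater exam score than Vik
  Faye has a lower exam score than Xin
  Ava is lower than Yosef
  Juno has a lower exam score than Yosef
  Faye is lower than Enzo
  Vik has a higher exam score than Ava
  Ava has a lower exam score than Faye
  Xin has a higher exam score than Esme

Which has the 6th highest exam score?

The consecutive relations fix a unique order: Haru < Ava < Faye < Priya < Vik < Juno < Yosef < Dana < Ines < Enzo < Esme < Xin.
The 6th largest is Yosef.

Yosef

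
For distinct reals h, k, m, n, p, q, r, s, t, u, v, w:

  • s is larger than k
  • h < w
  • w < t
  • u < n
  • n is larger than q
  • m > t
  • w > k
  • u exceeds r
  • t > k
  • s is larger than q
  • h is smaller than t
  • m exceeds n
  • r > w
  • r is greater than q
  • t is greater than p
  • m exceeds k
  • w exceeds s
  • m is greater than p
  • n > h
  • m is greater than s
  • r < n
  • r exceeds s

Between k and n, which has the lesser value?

k

Following the relations from k: k < s < w < r < u < n.
So k < n; k is the smaller of the two.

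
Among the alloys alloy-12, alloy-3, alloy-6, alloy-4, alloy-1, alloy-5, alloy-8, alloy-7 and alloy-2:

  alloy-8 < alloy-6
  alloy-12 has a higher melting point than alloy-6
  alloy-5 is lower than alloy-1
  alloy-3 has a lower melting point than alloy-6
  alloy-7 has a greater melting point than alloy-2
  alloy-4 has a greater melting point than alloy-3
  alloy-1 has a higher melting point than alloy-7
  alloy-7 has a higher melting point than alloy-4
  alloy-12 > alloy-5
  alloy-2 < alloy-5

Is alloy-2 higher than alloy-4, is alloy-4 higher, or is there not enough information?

undetermined

Following every chain through alloy-2: above alloy-2 we get alloy-5, alloy-7, alloy-1, alloy-12.
alloy-4 is not reached, and no chain runs the other way from alloy-4 to alloy-2.
So the given relations leave the order of alloy-2 and alloy-4 undetermined.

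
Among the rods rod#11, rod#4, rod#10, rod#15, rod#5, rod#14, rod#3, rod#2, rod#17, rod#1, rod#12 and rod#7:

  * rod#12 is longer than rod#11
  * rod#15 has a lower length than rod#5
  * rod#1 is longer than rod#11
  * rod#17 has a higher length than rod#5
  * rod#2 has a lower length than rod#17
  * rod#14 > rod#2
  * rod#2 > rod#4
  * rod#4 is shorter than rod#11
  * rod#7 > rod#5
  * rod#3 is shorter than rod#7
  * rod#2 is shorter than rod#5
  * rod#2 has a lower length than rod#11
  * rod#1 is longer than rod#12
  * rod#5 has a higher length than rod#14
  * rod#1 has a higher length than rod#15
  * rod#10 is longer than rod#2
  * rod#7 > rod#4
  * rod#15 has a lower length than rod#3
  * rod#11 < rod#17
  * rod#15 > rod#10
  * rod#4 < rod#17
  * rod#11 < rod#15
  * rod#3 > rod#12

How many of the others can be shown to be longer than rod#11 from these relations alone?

Directly above rod#11: rod#15, rod#12, rod#17, rod#1.
One step further: rod#5, rod#3 (6 so far).
One step further: rod#7 (7 so far).
Nothing else is reachable above rod#11; 7 in all.

7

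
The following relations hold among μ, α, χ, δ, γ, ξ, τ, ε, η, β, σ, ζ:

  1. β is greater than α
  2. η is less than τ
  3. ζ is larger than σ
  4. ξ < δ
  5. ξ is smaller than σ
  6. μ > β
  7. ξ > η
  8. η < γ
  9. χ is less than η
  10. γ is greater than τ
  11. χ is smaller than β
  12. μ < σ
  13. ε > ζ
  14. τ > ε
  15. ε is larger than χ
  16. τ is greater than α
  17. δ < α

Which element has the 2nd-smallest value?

Chaining the given pairs: χ < η < ξ < δ < α < β < μ < σ < ζ < ε < τ < γ.
The 2nd smallest is η.

η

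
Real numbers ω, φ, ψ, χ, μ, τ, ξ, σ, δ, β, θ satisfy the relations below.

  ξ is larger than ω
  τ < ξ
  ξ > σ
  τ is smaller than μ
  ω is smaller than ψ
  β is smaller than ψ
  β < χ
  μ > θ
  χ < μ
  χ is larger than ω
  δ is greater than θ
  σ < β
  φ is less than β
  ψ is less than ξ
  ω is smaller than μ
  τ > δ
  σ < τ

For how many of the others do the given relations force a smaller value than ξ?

The elements the relations force below ξ are θ, φ, σ, δ, β, τ, ω, ψ — no chain reaches any other.
That is 8.

8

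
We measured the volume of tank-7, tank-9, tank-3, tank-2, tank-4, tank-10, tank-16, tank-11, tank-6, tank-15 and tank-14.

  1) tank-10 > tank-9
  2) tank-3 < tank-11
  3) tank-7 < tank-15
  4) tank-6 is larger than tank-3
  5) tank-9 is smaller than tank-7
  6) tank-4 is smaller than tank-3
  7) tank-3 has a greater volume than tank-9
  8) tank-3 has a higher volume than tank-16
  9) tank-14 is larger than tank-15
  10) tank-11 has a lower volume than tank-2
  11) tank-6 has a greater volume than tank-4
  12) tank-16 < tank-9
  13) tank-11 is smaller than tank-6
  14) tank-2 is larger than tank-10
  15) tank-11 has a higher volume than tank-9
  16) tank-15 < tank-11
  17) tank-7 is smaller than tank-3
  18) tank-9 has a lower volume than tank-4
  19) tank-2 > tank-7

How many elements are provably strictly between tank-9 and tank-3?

2

Chaining upward from tank-9 reaches: tank-10, tank-7, tank-15, tank-4, tank-11, tank-2, tank-14, tank-6.
Chaining downward from tank-3 reaches: tank-16, tank-7, tank-4.
Strictly between tank-9 and tank-3 are those in both lists: tank-7, tank-4 — 2 elements.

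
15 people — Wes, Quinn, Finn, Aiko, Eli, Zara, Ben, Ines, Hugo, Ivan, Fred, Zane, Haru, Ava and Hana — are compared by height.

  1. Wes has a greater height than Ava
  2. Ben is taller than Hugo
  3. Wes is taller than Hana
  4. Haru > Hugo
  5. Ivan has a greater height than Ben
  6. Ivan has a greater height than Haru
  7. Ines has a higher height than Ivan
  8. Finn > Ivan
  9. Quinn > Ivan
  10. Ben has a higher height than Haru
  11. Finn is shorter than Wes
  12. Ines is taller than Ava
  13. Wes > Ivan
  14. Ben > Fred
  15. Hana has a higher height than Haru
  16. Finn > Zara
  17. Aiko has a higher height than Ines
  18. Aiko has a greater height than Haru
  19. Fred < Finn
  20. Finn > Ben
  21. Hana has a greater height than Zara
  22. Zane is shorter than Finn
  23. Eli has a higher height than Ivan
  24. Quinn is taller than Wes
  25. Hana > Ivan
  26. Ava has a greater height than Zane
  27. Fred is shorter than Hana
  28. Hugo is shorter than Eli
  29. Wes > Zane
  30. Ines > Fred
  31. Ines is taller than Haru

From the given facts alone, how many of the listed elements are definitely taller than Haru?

9

From Haru the given relations immediately reach Ben, Ivan, Hana, Ines, Aiko.
From those, Eli, Finn, Wes, Quinn — 9 in total.
Nothing else is reachable above Haru; 9 in all.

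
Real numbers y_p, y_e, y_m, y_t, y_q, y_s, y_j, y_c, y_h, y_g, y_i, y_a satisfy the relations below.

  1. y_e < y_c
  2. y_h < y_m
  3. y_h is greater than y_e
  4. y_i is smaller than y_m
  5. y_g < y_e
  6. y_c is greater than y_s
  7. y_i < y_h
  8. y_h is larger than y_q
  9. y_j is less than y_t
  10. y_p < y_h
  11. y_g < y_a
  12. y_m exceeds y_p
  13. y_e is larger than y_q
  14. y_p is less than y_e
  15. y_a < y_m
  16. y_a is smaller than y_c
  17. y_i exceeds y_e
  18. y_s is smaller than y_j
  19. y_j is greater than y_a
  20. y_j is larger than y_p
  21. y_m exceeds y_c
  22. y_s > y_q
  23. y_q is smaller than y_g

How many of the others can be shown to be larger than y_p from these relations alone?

Directly above y_p: y_e, y_j, y_h, y_m.
One step further: y_c, y_i, y_t (7 so far).
No other element is forced above y_p by the given relations, so the count is 7.

7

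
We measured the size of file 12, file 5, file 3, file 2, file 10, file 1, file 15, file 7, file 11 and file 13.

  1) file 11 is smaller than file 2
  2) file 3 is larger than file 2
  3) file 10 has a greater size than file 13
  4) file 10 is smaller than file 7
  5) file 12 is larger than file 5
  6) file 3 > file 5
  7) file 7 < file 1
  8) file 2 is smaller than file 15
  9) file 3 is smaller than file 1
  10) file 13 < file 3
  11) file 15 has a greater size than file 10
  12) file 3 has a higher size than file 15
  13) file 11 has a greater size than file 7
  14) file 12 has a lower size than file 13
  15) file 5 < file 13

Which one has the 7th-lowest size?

file 2

Piecing the relations together gives one ordering: file 5 < file 12 < file 13 < file 10 < file 7 < file 11 < file 2 < file 15 < file 3 < file 1.
Counting 7 from the smallest end gives file 2.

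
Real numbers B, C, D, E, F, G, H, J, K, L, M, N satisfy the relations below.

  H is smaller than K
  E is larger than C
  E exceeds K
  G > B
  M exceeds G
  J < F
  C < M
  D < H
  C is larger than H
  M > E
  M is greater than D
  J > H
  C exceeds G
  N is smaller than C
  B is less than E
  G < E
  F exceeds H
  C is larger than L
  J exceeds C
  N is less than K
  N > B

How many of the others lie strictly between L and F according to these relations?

2

Chaining upward from L reaches: C, J, E, M.
Chaining downward from F reaches: B, D, N, G, H, C, J.
Strictly between L and F are those in both lists: C, J — 2 elements.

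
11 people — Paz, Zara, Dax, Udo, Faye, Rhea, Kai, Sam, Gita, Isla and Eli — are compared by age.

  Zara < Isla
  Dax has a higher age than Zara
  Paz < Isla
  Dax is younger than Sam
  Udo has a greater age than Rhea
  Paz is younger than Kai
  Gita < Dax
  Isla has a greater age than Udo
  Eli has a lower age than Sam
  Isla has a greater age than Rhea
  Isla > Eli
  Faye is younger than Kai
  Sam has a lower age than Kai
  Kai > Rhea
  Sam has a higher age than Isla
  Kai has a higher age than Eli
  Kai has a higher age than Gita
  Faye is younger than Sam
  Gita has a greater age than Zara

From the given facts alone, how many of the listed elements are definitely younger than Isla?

Directly below Isla: Zara, Eli, Rhea, Udo, Paz.
No other element is forced below Isla by the given relations, so the count is 5.

5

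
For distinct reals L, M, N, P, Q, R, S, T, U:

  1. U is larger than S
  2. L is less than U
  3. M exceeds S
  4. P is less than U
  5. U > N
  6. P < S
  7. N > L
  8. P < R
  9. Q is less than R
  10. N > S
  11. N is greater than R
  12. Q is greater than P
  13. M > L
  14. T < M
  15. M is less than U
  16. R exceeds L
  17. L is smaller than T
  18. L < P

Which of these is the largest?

U

Chaining downward from U: directly below it, L, P, S, M, N; then T, R; then Q.
That covers every other element, and nothing is given above U, so U is the largest.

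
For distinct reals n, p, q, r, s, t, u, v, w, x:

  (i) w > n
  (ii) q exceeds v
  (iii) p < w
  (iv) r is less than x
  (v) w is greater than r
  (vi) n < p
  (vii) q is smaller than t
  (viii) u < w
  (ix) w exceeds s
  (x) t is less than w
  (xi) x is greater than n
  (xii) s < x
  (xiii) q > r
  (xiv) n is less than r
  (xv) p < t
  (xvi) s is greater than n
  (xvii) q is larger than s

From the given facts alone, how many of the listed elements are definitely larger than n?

7

From n the given relations immediately reach s, r, p, x, w.
From those, q, t — 7 in total.
No other element is forced above n by the given relations, so the count is 7.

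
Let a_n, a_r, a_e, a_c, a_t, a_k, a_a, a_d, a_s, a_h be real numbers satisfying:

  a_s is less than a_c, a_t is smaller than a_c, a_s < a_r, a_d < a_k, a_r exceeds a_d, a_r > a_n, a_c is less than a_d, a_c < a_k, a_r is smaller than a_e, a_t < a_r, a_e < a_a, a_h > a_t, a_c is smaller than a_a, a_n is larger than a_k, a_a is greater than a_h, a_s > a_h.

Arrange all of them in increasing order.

a_t < a_h < a_s < a_c < a_d < a_k < a_n < a_r < a_e < a_a

Each adjacent pair is fixed by a given relation: a_t < a_h; a_h < a_s; a_s < a_c; a_c < a_d; a_d < a_k; a_k < a_n; a_n < a_r; a_r < a_e; a_e < a_a. Chaining them end to end gives the full order.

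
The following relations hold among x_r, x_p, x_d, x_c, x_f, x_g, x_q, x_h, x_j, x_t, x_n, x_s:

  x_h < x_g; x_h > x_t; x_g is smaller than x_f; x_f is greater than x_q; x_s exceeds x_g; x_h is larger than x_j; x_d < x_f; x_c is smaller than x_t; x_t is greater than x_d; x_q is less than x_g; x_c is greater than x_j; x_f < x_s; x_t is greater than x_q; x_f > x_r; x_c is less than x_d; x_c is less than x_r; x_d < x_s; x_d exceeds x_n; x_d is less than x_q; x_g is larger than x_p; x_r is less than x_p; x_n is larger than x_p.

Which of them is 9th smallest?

x_h

Piecing the relations together gives one ordering: x_j < x_c < x_r < x_p < x_n < x_d < x_q < x_t < x_h < x_g < x_f < x_s.
Counting 9 from the smallest end gives x_h.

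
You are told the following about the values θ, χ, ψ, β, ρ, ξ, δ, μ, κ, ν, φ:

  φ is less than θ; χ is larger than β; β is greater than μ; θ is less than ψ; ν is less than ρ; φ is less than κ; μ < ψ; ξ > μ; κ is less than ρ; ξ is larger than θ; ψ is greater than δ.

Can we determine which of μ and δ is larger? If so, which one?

undetermined

Following every chain through μ: above μ we get ξ, β, χ, ψ.
δ is not reached, and no chain runs the other way from δ to μ.
So the given relations leave the order of μ and δ undetermined.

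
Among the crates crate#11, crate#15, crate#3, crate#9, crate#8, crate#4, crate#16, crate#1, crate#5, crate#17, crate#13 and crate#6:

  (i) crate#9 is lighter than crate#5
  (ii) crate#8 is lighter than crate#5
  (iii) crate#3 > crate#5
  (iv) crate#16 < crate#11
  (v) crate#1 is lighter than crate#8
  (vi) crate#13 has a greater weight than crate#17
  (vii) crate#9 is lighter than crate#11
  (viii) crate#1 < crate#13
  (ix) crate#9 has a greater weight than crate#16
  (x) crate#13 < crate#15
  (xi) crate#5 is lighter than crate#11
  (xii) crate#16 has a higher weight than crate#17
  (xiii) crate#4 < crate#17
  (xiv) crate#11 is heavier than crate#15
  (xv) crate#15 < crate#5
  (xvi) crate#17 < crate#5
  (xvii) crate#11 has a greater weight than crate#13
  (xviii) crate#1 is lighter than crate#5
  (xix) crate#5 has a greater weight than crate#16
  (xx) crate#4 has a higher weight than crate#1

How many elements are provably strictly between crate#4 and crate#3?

The relations place crate#4 below crate#3. An element lies strictly between them when it is forced above crate#4 and also forced below crate#3.
Above crate#4: {crate#17, crate#13, crate#16, crate#9, crate#15, crate#5, crate#11}. Below crate#3: {crate#1, crate#17, crate#13, crate#16, crate#9, crate#8, crate#15, crate#5}.
Intersection: {crate#17, crate#13, crate#16, crate#9, crate#15, crate#5} — 6.

6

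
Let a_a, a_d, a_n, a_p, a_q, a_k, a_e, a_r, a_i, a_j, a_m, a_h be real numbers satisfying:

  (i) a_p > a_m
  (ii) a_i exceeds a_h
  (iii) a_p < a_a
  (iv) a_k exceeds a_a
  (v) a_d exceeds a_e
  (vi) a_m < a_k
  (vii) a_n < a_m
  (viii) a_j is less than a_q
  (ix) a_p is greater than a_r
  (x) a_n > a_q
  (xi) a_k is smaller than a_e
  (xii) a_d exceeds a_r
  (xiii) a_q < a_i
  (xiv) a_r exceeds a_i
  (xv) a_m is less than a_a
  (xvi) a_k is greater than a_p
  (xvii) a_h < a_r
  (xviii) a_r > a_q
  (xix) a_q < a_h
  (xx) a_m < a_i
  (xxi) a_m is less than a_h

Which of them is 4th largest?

Chaining the given pairs: a_j < a_q < a_n < a_m < a_h < a_i < a_r < a_p < a_a < a_k < a_e < a_d.
Counting 4 from the largest end gives a_a.

a_a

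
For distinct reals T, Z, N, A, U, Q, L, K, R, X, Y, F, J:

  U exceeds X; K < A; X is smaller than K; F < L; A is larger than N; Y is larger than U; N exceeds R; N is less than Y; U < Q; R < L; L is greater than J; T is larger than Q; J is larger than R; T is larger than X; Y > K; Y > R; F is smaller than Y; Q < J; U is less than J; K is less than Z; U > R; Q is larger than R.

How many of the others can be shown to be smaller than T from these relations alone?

From T the given relations immediately reach X, Q.
From those, R, U — 4 in total.
No other element is forced below T by the given relations, so the count is 4.

4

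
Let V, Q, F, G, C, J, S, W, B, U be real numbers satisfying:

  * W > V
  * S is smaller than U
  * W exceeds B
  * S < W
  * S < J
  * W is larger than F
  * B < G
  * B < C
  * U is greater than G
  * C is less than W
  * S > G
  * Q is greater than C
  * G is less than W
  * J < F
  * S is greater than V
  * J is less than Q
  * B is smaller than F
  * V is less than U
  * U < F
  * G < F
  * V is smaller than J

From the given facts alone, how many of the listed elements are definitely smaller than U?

4

From U the given relations immediately reach V, G, S.
From those, B — 4 in total.
Nothing else is reachable below U; 4 in all.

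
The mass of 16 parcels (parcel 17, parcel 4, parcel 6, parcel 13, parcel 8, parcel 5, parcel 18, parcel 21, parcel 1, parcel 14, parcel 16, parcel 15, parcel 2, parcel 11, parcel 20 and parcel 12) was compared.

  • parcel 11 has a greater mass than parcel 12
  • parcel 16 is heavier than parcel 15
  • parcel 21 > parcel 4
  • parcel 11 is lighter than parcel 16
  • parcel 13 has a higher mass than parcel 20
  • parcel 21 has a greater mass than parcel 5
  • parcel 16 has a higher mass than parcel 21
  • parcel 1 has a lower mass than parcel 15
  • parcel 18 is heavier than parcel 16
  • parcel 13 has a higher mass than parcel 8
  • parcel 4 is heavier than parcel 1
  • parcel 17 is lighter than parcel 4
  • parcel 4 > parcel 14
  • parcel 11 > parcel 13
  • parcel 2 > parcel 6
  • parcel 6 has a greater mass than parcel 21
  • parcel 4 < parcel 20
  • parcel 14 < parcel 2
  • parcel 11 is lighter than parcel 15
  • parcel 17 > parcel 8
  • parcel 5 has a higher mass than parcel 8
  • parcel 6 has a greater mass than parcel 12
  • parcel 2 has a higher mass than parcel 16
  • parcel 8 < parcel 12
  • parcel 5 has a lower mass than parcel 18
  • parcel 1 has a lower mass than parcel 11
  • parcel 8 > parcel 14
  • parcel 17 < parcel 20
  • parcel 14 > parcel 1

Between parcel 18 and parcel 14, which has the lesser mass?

Link the given pairs in sequence: parcel 14 < parcel 8; parcel 8 < parcel 17; parcel 17 < parcel 4; parcel 4 < parcel 20; parcel 20 < parcel 13; parcel 13 < parcel 11; parcel 11 < parcel 15; parcel 15 < parcel 16; parcel 16 < parcel 18.
Together: parcel 14 < parcel 8 < parcel 17 < parcel 4 < parcel 20 < parcel 13 < parcel 11 < parcel 15 < parcel 16 < parcel 18.
So parcel 14 < parcel 18; parcel 14 is the lighter of the two.

parcel 14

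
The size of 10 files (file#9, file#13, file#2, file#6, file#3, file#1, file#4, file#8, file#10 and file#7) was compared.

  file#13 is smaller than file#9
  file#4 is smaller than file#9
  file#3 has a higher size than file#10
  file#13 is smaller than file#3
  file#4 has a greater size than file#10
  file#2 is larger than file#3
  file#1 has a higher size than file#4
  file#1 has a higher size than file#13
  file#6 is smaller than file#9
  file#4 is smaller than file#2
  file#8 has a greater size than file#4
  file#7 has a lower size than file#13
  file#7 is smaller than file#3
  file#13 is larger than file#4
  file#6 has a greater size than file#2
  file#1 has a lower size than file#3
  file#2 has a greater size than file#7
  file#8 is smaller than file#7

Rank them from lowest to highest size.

Each adjacent pair is fixed by a given relation: file#10 < file#4; file#4 < file#8; file#8 < file#7; file#7 < file#13; file#13 < file#1; file#1 < file#3; file#3 < file#2; file#2 < file#6; file#6 < file#9. Chaining them end to end gives the full order.

file#10 < file#4 < file#8 < file#7 < file#13 < file#1 < file#3 < file#2 < file#6 < file#9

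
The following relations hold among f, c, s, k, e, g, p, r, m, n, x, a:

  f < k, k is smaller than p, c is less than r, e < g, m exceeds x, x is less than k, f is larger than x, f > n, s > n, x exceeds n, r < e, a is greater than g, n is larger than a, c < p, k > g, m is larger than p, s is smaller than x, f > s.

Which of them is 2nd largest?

p

Piecing the relations together gives one ordering: c < r < e < g < a < n < s < x < f < k < p < m.
Counting 2 from the largest end gives p.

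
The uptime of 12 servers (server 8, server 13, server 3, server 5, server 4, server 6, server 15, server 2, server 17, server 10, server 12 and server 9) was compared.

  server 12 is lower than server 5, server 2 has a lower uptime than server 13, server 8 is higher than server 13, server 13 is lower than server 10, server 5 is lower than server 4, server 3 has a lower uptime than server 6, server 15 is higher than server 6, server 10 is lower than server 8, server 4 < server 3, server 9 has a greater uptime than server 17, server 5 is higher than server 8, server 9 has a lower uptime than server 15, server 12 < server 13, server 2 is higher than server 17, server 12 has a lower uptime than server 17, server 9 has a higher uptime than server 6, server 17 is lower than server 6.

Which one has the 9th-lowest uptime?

server 3

Piecing the relations together gives one ordering: server 12 < server 17 < server 2 < server 13 < server 10 < server 8 < server 5 < server 4 < server 3 < server 6 < server 9 < server 15.
The 9th smallest is server 3.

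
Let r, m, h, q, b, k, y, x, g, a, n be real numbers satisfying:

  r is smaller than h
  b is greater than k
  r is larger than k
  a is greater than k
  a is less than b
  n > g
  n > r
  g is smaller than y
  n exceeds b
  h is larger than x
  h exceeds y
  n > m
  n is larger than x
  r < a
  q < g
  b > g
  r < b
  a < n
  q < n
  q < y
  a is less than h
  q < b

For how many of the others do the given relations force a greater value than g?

From g the given relations immediately reach y, b, n.
From those, h — 4 in total.
No other element is forced above g by the given relations, so the count is 4.

4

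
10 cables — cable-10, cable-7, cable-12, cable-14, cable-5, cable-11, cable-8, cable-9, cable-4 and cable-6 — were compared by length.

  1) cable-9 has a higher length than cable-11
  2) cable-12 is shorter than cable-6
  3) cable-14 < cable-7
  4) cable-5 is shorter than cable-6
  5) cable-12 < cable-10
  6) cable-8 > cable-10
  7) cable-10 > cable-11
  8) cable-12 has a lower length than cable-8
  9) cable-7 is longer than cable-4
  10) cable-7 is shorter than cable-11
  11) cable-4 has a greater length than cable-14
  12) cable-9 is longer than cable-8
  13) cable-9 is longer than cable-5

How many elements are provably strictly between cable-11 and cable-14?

2

The relations place cable-14 below cable-11. An element lies strictly between them when it is forced above cable-14 and also forced below cable-11.
Above cable-14: {cable-4, cable-7, cable-10, cable-8, cable-9}. Below cable-11: {cable-4, cable-7}.
Intersection: {cable-4, cable-7} — 2.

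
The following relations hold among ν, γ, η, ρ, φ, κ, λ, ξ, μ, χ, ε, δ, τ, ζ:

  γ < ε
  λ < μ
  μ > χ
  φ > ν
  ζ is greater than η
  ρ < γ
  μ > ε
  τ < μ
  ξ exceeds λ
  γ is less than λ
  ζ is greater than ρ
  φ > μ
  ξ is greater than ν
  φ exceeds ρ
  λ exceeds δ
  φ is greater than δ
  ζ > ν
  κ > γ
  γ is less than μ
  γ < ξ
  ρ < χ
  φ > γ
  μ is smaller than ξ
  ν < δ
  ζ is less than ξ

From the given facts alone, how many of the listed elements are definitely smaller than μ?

8

From μ the given relations immediately reach γ, τ, ε, λ, χ.
From those, ρ, δ — 7 in total.
From those, ν — 8 in total.
No other element is forced below μ by the given relations, so the count is 8.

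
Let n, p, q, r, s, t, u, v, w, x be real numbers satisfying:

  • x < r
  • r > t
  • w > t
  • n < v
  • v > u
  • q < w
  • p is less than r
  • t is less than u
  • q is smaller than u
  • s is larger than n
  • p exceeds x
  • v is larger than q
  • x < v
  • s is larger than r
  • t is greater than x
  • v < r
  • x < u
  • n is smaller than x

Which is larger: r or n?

The relevant relations are n < x; x < t; t < u; u < v; v < r.
Chaining these gives n < x < t < u < v < r.
So n < r; r is the larger of the two.

r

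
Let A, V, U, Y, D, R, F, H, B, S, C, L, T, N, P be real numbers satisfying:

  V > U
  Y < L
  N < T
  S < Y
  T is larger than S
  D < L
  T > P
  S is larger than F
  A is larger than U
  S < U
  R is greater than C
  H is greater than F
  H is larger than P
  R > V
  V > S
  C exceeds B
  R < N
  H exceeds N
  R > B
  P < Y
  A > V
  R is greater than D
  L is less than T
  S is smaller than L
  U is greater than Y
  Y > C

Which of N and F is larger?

Link the given pairs in sequence: F < S; S < U; U < V; V < R; R < N.
Chaining these gives F < S < U < V < R < N.
So F < N; N is the larger of the two.

N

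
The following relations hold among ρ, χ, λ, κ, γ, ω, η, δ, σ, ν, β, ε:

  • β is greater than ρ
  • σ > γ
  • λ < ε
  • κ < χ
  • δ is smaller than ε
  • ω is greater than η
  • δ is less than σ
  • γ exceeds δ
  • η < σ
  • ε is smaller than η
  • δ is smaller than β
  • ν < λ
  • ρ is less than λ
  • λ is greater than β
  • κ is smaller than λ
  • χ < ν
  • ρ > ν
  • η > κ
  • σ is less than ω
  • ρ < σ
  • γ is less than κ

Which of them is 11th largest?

The consecutive relations fix a unique order: δ < γ < κ < χ < ν < ρ < β < λ < ε < η < σ < ω.
The 11th largest is γ.

γ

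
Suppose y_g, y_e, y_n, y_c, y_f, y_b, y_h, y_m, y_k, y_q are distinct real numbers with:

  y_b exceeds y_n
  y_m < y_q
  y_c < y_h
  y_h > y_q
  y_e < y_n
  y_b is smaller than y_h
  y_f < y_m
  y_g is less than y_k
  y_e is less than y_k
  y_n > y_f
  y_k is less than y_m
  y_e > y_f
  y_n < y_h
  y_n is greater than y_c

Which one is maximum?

y_g is not greatest since y_g < y_k; y_f is not greatest since y_f < y_e; y_e is not greatest since y_e < y_k; y_c is not greatest since y_c < y_h; y_k is not greatest since y_k < y_m; y_m is not greatest since y_m < y_q; y_n is not greatest since y_n < y_b; y_b is not greatest since y_b < y_h; y_q is not greatest since y_q < y_h.
Only y_h has nothing above it, so y_h is the maximum.

y_h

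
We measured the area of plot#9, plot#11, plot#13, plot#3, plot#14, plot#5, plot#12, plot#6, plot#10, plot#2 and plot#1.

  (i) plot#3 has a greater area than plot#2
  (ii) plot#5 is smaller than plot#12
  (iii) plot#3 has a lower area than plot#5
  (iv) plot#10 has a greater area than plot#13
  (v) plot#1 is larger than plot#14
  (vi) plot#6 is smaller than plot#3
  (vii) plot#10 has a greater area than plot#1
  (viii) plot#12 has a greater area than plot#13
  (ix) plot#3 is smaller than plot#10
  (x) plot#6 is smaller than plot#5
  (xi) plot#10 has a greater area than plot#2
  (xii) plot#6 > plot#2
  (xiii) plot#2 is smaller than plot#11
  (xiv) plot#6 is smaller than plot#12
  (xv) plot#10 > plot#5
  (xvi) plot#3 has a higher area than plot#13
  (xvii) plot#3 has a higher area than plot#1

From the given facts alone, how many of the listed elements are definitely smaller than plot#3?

5

The elements the relations force below plot#3 are plot#2, plot#13, plot#14, plot#6, plot#1 — no chain reaches any other.
That is 5.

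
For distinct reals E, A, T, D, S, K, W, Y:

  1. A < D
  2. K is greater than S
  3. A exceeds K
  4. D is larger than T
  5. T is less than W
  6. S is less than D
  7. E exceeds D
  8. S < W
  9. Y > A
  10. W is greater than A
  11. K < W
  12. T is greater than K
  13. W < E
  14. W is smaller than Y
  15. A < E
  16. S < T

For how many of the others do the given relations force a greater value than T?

From T the given relations immediately reach D, W.
From those, Y, E — 4 in total.
No other element is forced above T by the given relations, so the count is 4.

4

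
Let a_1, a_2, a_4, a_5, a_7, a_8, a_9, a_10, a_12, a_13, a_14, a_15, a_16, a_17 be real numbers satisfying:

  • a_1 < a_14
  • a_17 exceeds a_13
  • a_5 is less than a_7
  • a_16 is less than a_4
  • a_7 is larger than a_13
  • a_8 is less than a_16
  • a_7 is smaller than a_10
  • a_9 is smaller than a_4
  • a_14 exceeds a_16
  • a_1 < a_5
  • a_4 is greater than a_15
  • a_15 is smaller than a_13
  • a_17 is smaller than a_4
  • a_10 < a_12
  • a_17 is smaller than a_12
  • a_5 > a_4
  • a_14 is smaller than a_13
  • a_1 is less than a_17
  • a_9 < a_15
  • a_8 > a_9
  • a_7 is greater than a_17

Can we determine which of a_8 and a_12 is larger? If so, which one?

The relevant relations are a_8 < a_16; a_16 < a_14; a_14 < a_13; a_13 < a_17; a_17 < a_4; a_4 < a_5; a_5 < a_7; a_7 < a_10; a_10 < a_12.
Chaining these gives a_8 < a_16 < a_14 < a_13 < a_17 < a_4 < a_5 < a_7 < a_10 < a_12.
So a_12 is larger.

a_12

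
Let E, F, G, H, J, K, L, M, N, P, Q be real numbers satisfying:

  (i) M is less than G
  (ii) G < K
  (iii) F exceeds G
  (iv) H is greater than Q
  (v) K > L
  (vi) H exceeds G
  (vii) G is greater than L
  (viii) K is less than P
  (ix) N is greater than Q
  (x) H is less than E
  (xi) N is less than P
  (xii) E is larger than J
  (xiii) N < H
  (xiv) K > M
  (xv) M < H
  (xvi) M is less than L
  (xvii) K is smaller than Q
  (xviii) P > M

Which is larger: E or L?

E

The relevant relations are L < K; K < Q; Q < N; N < H; H < E.
Together: L < K < Q < N < H < E.
So L < E; E is the larger of the two.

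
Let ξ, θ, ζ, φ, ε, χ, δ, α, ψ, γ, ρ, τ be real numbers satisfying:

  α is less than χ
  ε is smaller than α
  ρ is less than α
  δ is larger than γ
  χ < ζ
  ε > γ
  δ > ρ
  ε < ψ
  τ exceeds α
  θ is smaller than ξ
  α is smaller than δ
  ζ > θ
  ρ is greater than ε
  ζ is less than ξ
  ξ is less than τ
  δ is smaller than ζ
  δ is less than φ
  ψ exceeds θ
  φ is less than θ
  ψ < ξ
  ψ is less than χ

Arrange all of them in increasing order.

γ < ε < ρ < α < δ < φ < θ < ψ < χ < ζ < ξ < τ

The consecutive links are each given: γ < ε; ε < ρ; ρ < α; α < δ; δ < φ; φ < θ; θ < ψ; ψ < χ; χ < ζ; ζ < ξ; ξ < τ.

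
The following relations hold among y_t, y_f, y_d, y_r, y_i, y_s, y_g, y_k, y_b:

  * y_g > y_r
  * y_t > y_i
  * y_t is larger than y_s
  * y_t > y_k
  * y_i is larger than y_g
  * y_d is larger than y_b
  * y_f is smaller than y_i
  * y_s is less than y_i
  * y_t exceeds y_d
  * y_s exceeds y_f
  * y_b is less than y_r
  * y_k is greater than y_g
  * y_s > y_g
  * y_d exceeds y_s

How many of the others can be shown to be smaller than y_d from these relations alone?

5

From y_d the given relations immediately reach y_b, y_s.
From those, y_f, y_g — 4 in total.
From those, y_r — 5 in total.
Nothing else is reachable below y_d; 5 in all.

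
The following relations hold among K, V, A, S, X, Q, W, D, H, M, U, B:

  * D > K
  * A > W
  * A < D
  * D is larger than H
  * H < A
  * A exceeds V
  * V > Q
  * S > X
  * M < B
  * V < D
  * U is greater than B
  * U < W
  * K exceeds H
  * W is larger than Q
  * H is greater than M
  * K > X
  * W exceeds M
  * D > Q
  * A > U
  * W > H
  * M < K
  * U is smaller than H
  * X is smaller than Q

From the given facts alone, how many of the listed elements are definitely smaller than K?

The elements the relations force below K are X, M, B, U, H — no chain reaches any other.
That is 5.

5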